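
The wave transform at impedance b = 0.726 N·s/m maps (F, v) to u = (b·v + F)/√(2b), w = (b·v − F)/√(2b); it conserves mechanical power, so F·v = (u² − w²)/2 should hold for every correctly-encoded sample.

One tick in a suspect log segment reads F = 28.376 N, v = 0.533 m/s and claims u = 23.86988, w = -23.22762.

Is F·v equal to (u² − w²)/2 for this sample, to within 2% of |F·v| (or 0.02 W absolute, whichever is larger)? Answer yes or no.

yes

F·v = 28.376×0.533 = 15.12441 W.
(u² − w²)/2 = (569.77117 − 539.52233)/2 = 15.12442 W.
|Δ| = 0.00001;  2% of max(1, |F·v|) = 0.30249.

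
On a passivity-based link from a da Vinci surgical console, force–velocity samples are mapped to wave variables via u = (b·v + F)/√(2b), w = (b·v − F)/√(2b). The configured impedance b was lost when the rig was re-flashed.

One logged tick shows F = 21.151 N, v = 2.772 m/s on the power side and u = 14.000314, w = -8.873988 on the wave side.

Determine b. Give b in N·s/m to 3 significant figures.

b = 1.71 N·s/m

u + w = 5.126326;  u + w = √(2b)·v, so √(2b) = 5.126326/2.772 = 1.849324.
b = (√(2b))²/2 = 3.419999/2 = 1.710000.
(Check via u − w = 2F/√(2b): u − w = 22.874302, 2F/√(2b) = 22.874305.)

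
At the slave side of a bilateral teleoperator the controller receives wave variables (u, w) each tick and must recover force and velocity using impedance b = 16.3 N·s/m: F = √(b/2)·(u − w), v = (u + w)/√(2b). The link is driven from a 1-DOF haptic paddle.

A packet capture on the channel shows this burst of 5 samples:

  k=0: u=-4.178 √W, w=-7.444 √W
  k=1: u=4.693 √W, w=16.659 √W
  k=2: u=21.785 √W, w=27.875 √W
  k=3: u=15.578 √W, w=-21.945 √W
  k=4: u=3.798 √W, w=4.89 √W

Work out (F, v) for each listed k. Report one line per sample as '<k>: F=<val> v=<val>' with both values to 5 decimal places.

k=0: u−w=3.26600, u+w=-11.62200; √(b/2)=2.85482, √(2b)=5.70964; F=2.85482×3.266=9.32384, v=-11.62200/5.70964=-2.03550
k=1: u−w=-11.96600, u+w=21.35200; √(b/2)=2.85482, √(2b)=5.70964; F=2.85482×(-11.966)=-34.16078, v=21.35200/5.70964=3.73964
k=2: u−w=-6.09000, u+w=49.66000; √(b/2)=2.85482, √(2b)=5.70964; F=2.85482×(-6.09)=-17.38586, v=49.66000/5.70964=8.69757
k=3: u−w=37.52300, u+w=-6.36700; √(b/2)=2.85482, √(2b)=5.70964; F=2.85482×37.523=107.12143, v=-6.36700/5.70964=-1.11513
k=4: u−w=-1.09200, u+w=8.68800; √(b/2)=2.85482, √(2b)=5.70964; F=2.85482×(-1.092)=-3.11746, v=8.68800/5.70964=1.52164

0: F=9.32384 v=-2.03550
1: F=-34.16078 v=3.73964
2: F=-17.38586 v=8.69757
3: F=107.12143 v=-1.11513
4: F=-3.11746 v=1.52164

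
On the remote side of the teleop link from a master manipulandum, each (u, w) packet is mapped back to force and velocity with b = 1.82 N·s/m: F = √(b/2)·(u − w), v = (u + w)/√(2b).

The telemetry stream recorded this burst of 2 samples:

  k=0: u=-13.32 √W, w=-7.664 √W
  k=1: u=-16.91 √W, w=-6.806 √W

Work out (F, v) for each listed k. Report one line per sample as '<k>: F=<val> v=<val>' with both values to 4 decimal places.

k=0: u−w=-5.6560, u+w=-20.9840; √(b/2)=0.9539, √(2b)=1.9079; F=0.9539×(-5.656)=-5.3955, v=-20.9840/1.9079=-10.9986
k=1: u−w=-10.1040, u+w=-23.7160; √(b/2)=0.9539, √(2b)=1.9079; F=0.9539×(-10.104)=-9.6386, v=-23.7160/1.9079=-12.4306

0: F=-5.3955 v=-10.9986
1: F=-9.6386 v=-12.4306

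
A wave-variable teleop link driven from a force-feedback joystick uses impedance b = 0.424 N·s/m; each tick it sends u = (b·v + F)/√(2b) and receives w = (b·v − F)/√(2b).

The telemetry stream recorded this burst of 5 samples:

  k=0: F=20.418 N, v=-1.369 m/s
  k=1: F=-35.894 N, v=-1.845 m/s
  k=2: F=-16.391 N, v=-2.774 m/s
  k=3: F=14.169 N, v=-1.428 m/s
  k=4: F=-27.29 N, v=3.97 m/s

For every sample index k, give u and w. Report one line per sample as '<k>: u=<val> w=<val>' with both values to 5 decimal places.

0: u=21.54220 w=-22.80287
1: u=-39.82789 w=38.12889
2: u=-19.07673 w=16.52224
3: u=14.72905 w=-16.04405
4: u=-27.80712 w=31.46297

k=0: b·v=0.424×(-1.369)=-0.58046; √(2b)=0.92087; u=(-0.58046+20.418)/0.92087=21.54220, w=(-0.58046−20.418)/0.92087=-22.80287
k=1: b·v=0.424×(-1.845)=-0.78228; √(2b)=0.92087; u=(-0.78228+(-35.894))/0.92087=-39.82789, w=(-0.78228−(-35.894))/0.92087=38.12889
k=2: b·v=0.424×(-2.774)=-1.17618; √(2b)=0.92087; u=(-1.17618+(-16.391))/0.92087=-19.07673, w=(-1.17618−(-16.391))/0.92087=16.52224
k=3: b·v=0.424×(-1.428)=-0.60547; √(2b)=0.92087; u=(-0.60547+14.169)/0.92087=14.72905, w=(-0.60547−14.169)/0.92087=-16.04405
k=4: b·v=0.424×3.97=1.68328; √(2b)=0.92087; u=(1.68328+(-27.29))/0.92087=-27.80712, w=(1.68328−(-27.29))/0.92087=31.46297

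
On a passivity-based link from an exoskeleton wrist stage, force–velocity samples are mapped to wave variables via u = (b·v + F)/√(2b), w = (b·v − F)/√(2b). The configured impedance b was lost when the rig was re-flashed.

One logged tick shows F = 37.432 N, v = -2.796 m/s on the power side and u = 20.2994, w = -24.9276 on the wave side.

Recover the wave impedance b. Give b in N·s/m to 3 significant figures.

u + w = -4.62820;  u + w = √(2b)·v, so √(2b) = -4.62820/(-2.796) = 1.65529.
b = (√(2b))²/2 = 2.74000/2 = 1.37000.
(Check via u − w = 2F/√(2b): u − w = 45.22700, 2F/√(2b) = 45.22703.)

b = 1.37 N·s/m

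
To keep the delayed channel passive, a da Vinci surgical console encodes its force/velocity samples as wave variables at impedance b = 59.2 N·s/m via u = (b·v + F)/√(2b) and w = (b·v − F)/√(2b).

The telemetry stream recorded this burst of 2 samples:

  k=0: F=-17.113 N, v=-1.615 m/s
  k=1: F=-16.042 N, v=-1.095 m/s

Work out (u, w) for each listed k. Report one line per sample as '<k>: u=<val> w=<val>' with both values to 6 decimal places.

0: u=-10.359266 w=-7.213834
1: u=-7.431733 w=-4.483155

k=0: b·v=59.2×(-1.615)=-95.608000; √(2b)=10.881176; u=(-95.608000+(-17.113))/10.881176=-10.359266, w=(-95.608000−(-17.113))/10.881176=-7.213834
k=1: b·v=59.2×(-1.095)=-64.824000; √(2b)=10.881176; u=(-64.824000+(-16.042))/10.881176=-7.431733, w=(-64.824000−(-16.042))/10.881176=-4.483155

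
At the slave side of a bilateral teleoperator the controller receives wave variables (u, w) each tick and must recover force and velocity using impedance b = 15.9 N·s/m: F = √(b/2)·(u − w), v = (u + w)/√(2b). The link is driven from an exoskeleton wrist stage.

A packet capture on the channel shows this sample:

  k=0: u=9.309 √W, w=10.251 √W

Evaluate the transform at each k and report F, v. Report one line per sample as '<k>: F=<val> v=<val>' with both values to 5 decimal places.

0: F=-2.65604 v=3.46861

k=0: u−w=-0.94200, u+w=19.56000; √(b/2)=2.81957, √(2b)=5.63915; F=2.81957×(-0.942)=-2.65604, v=19.56000/5.63915=3.46861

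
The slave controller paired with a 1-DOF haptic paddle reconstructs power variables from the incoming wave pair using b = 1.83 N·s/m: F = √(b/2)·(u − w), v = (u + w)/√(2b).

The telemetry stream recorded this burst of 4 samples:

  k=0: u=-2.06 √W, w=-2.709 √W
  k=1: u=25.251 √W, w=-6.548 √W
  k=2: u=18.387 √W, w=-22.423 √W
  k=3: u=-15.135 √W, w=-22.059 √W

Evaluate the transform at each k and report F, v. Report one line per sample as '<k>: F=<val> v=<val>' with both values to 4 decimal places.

k=0: u−w=0.6490, u+w=-4.7690; √(b/2)=0.9566, √(2b)=1.9131; F=0.9566×0.649=0.6208, v=-4.7690/1.9131=-2.4928
k=1: u−w=31.7990, u+w=18.7030; √(b/2)=0.9566, √(2b)=1.9131; F=0.9566×31.799=30.4175, v=18.7030/1.9131=9.7762
k=2: u−w=40.8100, u+w=-4.0360; √(b/2)=0.9566, √(2b)=1.9131; F=0.9566×40.81=39.0371, v=-4.0360/1.9131=-2.1097
k=3: u−w=6.9240, u+w=-37.1940; √(b/2)=0.9566, √(2b)=1.9131; F=0.9566×6.924=6.6232, v=-37.1940/1.9131=-19.4416

0: F=0.6208 v=-2.4928
1: F=30.4175 v=9.7762
2: F=39.0371 v=-2.1097
3: F=6.6232 v=-19.4416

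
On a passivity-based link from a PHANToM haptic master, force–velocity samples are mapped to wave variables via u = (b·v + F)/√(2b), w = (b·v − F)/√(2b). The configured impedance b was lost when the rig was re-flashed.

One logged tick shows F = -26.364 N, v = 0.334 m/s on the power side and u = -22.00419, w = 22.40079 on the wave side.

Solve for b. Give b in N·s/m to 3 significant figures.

b = 0.705 N·s/m

u + w = 0.3966;  u + w = √(2b)·v, so √(2b) = 0.3966/0.334 = 1.1874.
b = (√(2b))²/2 = 1.4100/2 = 0.7050.
(Check via u − w = 2F/√(2b): u − w = -44.4050, 2F/√(2b) = -44.4053.)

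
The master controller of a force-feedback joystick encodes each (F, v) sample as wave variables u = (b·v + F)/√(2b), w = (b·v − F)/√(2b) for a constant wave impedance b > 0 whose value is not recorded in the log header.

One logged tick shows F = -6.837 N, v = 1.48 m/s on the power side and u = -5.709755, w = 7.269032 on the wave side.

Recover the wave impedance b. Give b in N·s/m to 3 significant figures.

u + w = 1.559277;  u + w = √(2b)·v, so √(2b) = 1.559277/1.48 = 1.053566.
b = (√(2b))²/2 = 1.110000/2 = 0.555000.
(Check via u − w = 2F/√(2b): u − w = -12.978787, 2F/√(2b) = -12.978784.)

b = 0.555 N·s/m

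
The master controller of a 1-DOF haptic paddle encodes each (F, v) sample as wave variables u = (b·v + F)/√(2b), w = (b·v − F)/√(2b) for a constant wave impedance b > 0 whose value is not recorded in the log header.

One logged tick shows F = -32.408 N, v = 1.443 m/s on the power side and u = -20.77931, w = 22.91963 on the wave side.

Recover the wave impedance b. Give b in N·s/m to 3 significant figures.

b = 1.1 N·s/m

u + w = 2.14032;  u + w = √(2b)·v, so √(2b) = 2.14032/1.443 = 1.48324.
b = (√(2b))²/2 = 2.20001/2 = 1.10001.
(Check via u − w = 2F/√(2b): u − w = -43.69894, 2F/√(2b) = -43.69883.)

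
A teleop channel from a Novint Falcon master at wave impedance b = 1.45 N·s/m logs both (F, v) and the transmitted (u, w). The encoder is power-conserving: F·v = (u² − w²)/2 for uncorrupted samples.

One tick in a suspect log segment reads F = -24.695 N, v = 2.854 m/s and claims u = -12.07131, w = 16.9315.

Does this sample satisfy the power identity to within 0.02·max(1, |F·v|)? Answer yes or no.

F·v = (-24.695)×2.854 = -70.47953 W.
(u² − w²)/2 = (145.71653 − 286.67569)/2 = -70.47958 W.
|Δ| = 0.00005;  2% of max(1, |F·v|) = 1.40959.

yes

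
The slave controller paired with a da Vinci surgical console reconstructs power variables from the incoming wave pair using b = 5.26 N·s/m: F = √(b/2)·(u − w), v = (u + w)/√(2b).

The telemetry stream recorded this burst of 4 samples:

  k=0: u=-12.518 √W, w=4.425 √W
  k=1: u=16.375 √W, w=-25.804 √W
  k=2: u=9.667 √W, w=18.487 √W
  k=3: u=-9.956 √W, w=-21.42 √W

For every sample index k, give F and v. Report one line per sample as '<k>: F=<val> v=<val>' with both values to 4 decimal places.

0: F=-27.4769 v=-2.4952
1: F=68.4028 v=-2.9071
2: F=-14.3036 v=8.6803
3: F=18.5915 v=-9.6736

k=0: u−w=-16.9430, u+w=-8.0930; √(b/2)=1.6217, √(2b)=3.2435; F=1.6217×(-16.943)=-27.4769, v=-8.0930/3.2435=-2.4952
k=1: u−w=42.1790, u+w=-9.4290; √(b/2)=1.6217, √(2b)=3.2435; F=1.6217×42.179=68.4028, v=-9.4290/3.2435=-2.9071
k=2: u−w=-8.8200, u+w=28.1540; √(b/2)=1.6217, √(2b)=3.2435; F=1.6217×(-8.82)=-14.3036, v=28.1540/3.2435=8.6803
k=3: u−w=11.4640, u+w=-31.3760; √(b/2)=1.6217, √(2b)=3.2435; F=1.6217×11.464=18.5915, v=-31.3760/3.2435=-9.6736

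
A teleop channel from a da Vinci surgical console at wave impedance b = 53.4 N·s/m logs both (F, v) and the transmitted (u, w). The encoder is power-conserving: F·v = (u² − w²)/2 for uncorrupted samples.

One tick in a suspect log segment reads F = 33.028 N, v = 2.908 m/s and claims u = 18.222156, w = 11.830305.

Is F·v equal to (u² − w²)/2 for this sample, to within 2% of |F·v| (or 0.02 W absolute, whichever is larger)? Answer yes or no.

F·v = 33.028×2.908 = 96.045424 W.
(u² − w²)/2 = (332.046969 − 139.956116)/2 = 96.045426 W.
|Δ| = 0.000002;  2% of max(1, |F·v|) = 1.920908.

yes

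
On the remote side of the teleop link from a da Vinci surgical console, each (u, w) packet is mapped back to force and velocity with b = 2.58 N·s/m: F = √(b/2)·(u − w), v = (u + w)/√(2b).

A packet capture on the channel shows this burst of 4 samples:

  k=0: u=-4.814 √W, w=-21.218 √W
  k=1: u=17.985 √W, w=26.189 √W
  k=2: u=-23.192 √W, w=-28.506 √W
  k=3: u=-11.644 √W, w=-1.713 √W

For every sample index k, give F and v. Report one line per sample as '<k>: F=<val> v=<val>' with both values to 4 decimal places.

k=0: u−w=16.4040, u+w=-26.0320; √(b/2)=1.1358, √(2b)=2.2716; F=1.1358×16.404=18.6314, v=-26.0320/2.2716=-11.4599
k=1: u−w=-8.2040, u+w=44.1740; √(b/2)=1.1358, √(2b)=2.2716; F=1.1358×(-8.204)=-9.3180, v=44.1740/2.2716=19.4465
k=2: u−w=5.3140, u+w=-51.6980; √(b/2)=1.1358, √(2b)=2.2716; F=1.1358×5.314=6.0355, v=-51.6980/2.2716=-22.7588
k=3: u−w=-9.9310, u+w=-13.3570; √(b/2)=1.1358, √(2b)=2.2716; F=1.1358×(-9.931)=-11.2794, v=-13.3570/2.2716=-5.8801

0: F=18.6314 v=-11.4599
1: F=-9.3180 v=19.4465
2: F=6.0355 v=-22.7588
3: F=-11.2794 v=-5.8801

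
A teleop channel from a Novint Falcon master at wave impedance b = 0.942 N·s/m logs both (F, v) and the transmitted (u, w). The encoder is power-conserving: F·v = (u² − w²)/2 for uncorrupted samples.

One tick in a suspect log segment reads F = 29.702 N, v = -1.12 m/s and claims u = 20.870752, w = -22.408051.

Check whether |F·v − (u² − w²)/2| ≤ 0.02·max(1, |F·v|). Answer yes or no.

F·v = 29.702×(-1.12) = -33.266240 W.
(u² − w²)/2 = (435.588289 − 502.120750)/2 = -33.266230 W.
|Δ| = 0.000010;  2% of max(1, |F·v|) = 0.665325.

yes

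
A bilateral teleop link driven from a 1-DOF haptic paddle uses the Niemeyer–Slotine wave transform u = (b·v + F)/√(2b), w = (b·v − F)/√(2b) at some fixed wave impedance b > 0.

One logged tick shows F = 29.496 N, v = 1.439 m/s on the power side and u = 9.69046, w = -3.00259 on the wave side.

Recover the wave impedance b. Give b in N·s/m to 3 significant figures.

b = 10.8 N·s/m

u + w = 6.68787;  u + w = √(2b)·v, so √(2b) = 6.68787/1.439 = 4.64758.
b = (√(2b))²/2 = 21.60002/2 = 10.80001.
(Check via u − w = 2F/√(2b): u − w = 12.69305, 2F/√(2b) = 12.69305.)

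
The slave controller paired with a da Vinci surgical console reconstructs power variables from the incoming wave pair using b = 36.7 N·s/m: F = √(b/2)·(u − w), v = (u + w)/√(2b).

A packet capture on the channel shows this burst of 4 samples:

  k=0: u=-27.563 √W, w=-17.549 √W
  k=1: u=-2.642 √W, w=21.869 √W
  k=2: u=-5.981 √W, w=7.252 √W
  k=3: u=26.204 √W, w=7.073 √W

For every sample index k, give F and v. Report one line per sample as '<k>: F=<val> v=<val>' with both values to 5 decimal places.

k=0: u−w=-10.01400, u+w=-45.11200; √(b/2)=4.28369, √(2b)=8.56738; F=4.28369×(-10.014)=-42.89687, v=-45.11200/8.56738=-5.26555
k=1: u−w=-24.51100, u+w=19.22700; √(b/2)=4.28369, √(2b)=8.56738; F=4.28369×(-24.511)=-104.99753, v=19.22700/8.56738=2.24421
k=2: u−w=-13.23300, u+w=1.27100; √(b/2)=4.28369, √(2b)=8.56738; F=4.28369×(-13.233)=-56.68607, v=1.27100/8.56738=0.14835
k=3: u−w=19.13100, u+w=33.27700; √(b/2)=4.28369, √(2b)=8.56738; F=4.28369×19.131=81.95127, v=33.27700/8.56738=3.88415

0: F=-42.89687 v=-5.26555
1: F=-104.99753 v=2.24421
2: F=-56.68607 v=0.14835
3: F=81.95127 v=3.88415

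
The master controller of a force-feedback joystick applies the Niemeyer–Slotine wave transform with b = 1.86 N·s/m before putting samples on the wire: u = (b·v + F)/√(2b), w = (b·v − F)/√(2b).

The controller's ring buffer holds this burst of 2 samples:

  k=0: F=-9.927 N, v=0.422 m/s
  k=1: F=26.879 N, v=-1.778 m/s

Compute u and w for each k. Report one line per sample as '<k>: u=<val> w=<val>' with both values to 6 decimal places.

k=0: b·v=1.86×0.422=0.784920; √(2b)=1.928730; u=(0.784920+(-9.927))/1.928730=-4.739948, w=(0.784920−(-9.927))/1.928730=5.553872
k=1: b·v=1.86×(-1.778)=-3.307080; √(2b)=1.928730; u=(-3.307080+26.879)/1.928730=12.221471, w=(-3.307080−26.879)/1.928730=-15.650753

0: u=-4.739948 w=5.553872
1: u=12.221471 w=-15.650753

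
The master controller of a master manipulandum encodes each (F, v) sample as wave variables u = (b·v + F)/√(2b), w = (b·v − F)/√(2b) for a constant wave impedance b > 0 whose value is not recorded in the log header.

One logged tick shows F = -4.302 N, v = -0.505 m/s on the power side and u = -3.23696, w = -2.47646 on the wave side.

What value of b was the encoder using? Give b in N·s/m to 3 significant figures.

b = 64 N·s/m

u + w = -5.71342;  u + w = √(2b)·v, so √(2b) = -5.71342/(-0.505) = 11.31370.
b = (√(2b))²/2 = 127.99987/2 = 63.99994.
(Check via u − w = 2F/√(2b): u − w = -0.76050, 2F/√(2b) = -0.76049.)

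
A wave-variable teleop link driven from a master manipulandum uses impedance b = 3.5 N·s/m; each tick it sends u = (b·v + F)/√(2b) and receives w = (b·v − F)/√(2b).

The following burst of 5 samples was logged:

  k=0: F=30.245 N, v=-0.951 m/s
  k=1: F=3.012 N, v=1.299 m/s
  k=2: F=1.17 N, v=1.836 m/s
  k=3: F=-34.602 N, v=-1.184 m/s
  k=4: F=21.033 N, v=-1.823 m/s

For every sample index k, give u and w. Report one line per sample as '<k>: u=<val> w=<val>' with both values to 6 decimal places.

k=0: b·v=3.5×(-0.951)=-3.328500; √(2b)=2.645751; u=(-3.328500+30.245)/2.645751=10.173481, w=(-3.328500−30.245)/2.645751=-12.689590
k=1: b·v=3.5×1.299=4.546500; √(2b)=2.645751; u=(4.546500+3.012)/2.645751=2.856844, w=(4.546500−3.012)/2.645751=0.579986
k=2: b·v=3.5×1.836=6.426000; √(2b)=2.645751; u=(6.426000+1.17)/2.645751=2.871018, w=(6.426000−1.17)/2.645751=1.986581
k=3: b·v=3.5×(-1.184)=-4.144000; √(2b)=2.645751; u=(-4.144000+(-34.602))/2.645751=-14.644611, w=(-4.144000−(-34.602))/2.645751=11.512042
k=4: b·v=3.5×(-1.823)=-6.380500; √(2b)=2.645751; u=(-6.380500+21.033)/2.645751=5.538124, w=(-6.380500−21.033)/2.645751=-10.361329

0: u=10.173481 w=-12.689590
1: u=2.856844 w=0.579986
2: u=2.871018 w=1.986581
3: u=-14.644611 w=11.512042
4: u=5.538124 w=-10.361329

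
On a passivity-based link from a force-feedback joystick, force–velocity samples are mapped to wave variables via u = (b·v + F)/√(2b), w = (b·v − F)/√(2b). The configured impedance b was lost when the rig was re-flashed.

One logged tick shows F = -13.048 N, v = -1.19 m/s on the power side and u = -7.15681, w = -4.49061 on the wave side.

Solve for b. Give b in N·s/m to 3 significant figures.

u + w = -11.6474;  u + w = √(2b)·v, so √(2b) = -11.6474/(-1.19) = 9.7877.
b = (√(2b))²/2 = 95.8000/2 = 47.9000.
(Check via u − w = 2F/√(2b): u − w = -2.6662, 2F/√(2b) = -2.6662.)

b = 47.9 N·s/m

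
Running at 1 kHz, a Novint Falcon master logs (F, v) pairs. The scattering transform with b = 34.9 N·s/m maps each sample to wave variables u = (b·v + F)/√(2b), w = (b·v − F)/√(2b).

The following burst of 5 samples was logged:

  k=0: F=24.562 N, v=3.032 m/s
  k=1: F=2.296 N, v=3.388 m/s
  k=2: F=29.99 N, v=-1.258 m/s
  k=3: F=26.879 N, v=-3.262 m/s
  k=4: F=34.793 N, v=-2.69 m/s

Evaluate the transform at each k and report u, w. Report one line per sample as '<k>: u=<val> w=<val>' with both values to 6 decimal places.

k=0: b·v=34.9×3.032=105.816800; √(2b)=8.354639; u=(105.816800+24.562)/8.354639=15.605557, w=(105.816800−24.562)/8.354639=9.725710
k=1: b·v=34.9×3.388=118.241200; √(2b)=8.354639; u=(118.241200+2.296)/8.354639=14.427577, w=(118.241200−2.296)/8.354639=13.877942
k=2: b·v=34.9×(-1.258)=-43.904200; √(2b)=8.354639; u=(-43.904200+29.99)/8.354639=-1.665446, w=(-43.904200−29.99)/8.354639=-8.844691
k=3: b·v=34.9×(-3.262)=-113.843800; √(2b)=8.354639; u=(-113.843800+26.879)/8.354639=-10.409163, w=(-113.843800−26.879)/8.354639=-16.843671
k=4: b·v=34.9×(-2.69)=-93.881000; √(2b)=8.354639; u=(-93.881000+34.793)/8.354639=-7.072478, w=(-93.881000−34.793)/8.354639=-15.401502

0: u=15.605557 w=9.725710
1: u=14.427577 w=13.877942
2: u=-1.665446 w=-8.844691
3: u=-10.409163 w=-16.843671
4: u=-7.072478 w=-15.401502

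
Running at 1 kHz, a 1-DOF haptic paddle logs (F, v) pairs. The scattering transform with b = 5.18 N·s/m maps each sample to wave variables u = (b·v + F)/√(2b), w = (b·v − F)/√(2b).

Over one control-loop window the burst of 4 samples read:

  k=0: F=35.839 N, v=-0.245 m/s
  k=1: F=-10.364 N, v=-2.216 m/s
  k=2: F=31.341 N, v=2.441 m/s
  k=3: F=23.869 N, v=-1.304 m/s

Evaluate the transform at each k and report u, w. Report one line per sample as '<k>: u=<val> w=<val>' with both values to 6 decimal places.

0: u=10.740345 w=-11.528926
1: u=-6.786253 w=-0.346376
2: u=13.665593 w=-5.808757
3: u=5.317148 w=-9.514327

k=0: b·v=5.18×(-0.245)=-1.269100; √(2b)=3.218695; u=(-1.269100+35.839)/3.218695=10.740345, w=(-1.269100−35.839)/3.218695=-11.528926
k=1: b·v=5.18×(-2.216)=-11.478880; √(2b)=3.218695; u=(-11.478880+(-10.364))/3.218695=-6.786253, w=(-11.478880−(-10.364))/3.218695=-0.346376
k=2: b·v=5.18×2.441=12.644380; √(2b)=3.218695; u=(12.644380+31.341)/3.218695=13.665593, w=(12.644380−31.341)/3.218695=-5.808757
k=3: b·v=5.18×(-1.304)=-6.754720; √(2b)=3.218695; u=(-6.754720+23.869)/3.218695=5.317148, w=(-6.754720−23.869)/3.218695=-9.514327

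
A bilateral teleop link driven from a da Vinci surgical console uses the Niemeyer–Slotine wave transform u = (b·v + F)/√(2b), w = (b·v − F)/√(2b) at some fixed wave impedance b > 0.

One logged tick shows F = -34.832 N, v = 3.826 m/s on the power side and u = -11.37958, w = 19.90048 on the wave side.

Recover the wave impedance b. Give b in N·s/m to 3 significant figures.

b = 2.48 N·s/m

u + w = 8.52090;  u + w = √(2b)·v, so √(2b) = 8.52090/3.826 = 2.22710.
b = (√(2b))²/2 = 4.95999/2 = 2.48000.
(Check via u − w = 2F/√(2b): u − w = -31.28006, 2F/√(2b) = -31.28008.)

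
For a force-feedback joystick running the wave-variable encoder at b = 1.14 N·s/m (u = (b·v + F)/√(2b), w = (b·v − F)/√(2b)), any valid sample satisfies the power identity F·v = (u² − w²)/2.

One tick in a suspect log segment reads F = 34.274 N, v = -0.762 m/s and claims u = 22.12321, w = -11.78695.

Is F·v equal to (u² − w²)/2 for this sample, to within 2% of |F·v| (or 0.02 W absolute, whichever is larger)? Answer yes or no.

no

F·v = 34.274×(-0.762) = -26.1168 W.
(u² − w²)/2 = (489.4364 − 138.9322)/2 = 175.2521 W.
|Δ| = 201.3689;  2% of max(1, |F·v|) = 0.5223.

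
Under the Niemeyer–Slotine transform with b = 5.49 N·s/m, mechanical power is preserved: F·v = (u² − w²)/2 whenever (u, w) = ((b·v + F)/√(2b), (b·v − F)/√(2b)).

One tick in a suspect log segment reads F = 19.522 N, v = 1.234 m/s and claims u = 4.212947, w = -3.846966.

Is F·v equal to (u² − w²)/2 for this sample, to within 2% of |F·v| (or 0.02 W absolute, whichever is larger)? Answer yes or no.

F·v = 19.522×1.234 = 24.090148 W.
(u² − w²)/2 = (17.748922 − 14.799147)/2 = 1.474888 W.
|Δ| = 22.615260;  2% of max(1, |F·v|) = 0.481803.

no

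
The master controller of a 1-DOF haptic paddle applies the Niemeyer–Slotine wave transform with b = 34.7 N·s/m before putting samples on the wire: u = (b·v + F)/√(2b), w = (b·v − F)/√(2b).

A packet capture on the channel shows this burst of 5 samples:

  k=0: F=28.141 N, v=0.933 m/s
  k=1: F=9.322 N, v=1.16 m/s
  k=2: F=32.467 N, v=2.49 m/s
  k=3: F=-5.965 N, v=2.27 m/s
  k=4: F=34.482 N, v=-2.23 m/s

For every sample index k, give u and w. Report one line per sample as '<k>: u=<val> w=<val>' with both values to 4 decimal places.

k=0: b·v=34.7×0.933=32.3751; √(2b)=8.3307; u=(32.3751+28.141)/8.3307=7.2643, w=(32.3751−28.141)/8.3307=0.5083
k=1: b·v=34.7×1.16=40.2520; √(2b)=8.3307; u=(40.2520+9.322)/8.3307=5.9508, w=(40.2520−9.322)/8.3307=3.7128
k=2: b·v=34.7×2.49=86.4030; √(2b)=8.3307; u=(86.4030+32.467)/8.3307=14.2690, w=(86.4030−32.467)/8.3307=6.4744
k=3: b·v=34.7×2.27=78.7690; √(2b)=8.3307; u=(78.7690+(-5.965))/8.3307=8.7393, w=(78.7690−(-5.965))/8.3307=10.1713
k=4: b·v=34.7×(-2.23)=-77.3810; √(2b)=8.3307; u=(-77.3810+34.482)/8.3307=-5.1495, w=(-77.3810−34.482)/8.3307=-13.4279

0: u=7.2643 w=0.5083
1: u=5.9508 w=3.7128
2: u=14.2690 w=6.4744
3: u=8.7393 w=10.1713
4: u=-5.1495 w=-13.4279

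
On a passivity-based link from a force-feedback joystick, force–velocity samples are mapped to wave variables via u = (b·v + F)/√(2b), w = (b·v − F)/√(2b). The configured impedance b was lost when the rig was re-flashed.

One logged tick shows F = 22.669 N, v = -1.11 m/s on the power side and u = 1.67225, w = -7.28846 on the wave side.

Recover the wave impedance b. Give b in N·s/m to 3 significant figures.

b = 12.8 N·s/m

u + w = -5.6162;  u + w = √(2b)·v, so √(2b) = -5.6162/(-1.11) = 5.0596.
b = (√(2b))²/2 = 25.6000/2 = 12.8000.
(Check via u − w = 2F/√(2b): u − w = 8.9607, 2F/√(2b) = 8.9607.)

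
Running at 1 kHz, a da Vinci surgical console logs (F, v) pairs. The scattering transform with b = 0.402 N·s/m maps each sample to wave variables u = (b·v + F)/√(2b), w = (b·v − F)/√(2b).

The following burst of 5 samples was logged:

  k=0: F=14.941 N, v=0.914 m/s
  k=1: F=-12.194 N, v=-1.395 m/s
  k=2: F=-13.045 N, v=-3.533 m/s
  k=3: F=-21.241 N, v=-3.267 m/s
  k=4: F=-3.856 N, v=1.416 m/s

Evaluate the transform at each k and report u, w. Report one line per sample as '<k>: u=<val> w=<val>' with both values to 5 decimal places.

k=0: b·v=0.402×0.914=0.36743; √(2b)=0.89666; u=(0.36743+14.941)/0.89666=17.07271, w=(0.36743−14.941)/0.89666=-16.25317
k=1: b·v=0.402×(-1.395)=-0.56079; √(2b)=0.89666; u=(-0.56079+(-12.194))/0.89666=-14.22477, w=(-0.56079−(-12.194))/0.89666=12.97393
k=2: b·v=0.402×(-3.533)=-1.42027; √(2b)=0.89666; u=(-1.42027+(-13.045))/0.89666=-16.13238, w=(-1.42027−(-13.045))/0.89666=12.96448
k=3: b·v=0.402×(-3.267)=-1.31333; √(2b)=0.89666; u=(-1.31333+(-21.241))/0.89666=-25.15371, w=(-1.31333−(-21.241))/0.89666=22.22432
k=4: b·v=0.402×1.416=0.56923; √(2b)=0.89666; u=(0.56923+(-3.856))/0.89666=-3.66557, w=(0.56923−(-3.856))/0.89666=4.93524

0: u=17.07271 w=-16.25317
1: u=-14.22477 w=12.97393
2: u=-16.13238 w=12.96448
3: u=-25.15371 w=22.22432
4: u=-3.66557 w=4.93524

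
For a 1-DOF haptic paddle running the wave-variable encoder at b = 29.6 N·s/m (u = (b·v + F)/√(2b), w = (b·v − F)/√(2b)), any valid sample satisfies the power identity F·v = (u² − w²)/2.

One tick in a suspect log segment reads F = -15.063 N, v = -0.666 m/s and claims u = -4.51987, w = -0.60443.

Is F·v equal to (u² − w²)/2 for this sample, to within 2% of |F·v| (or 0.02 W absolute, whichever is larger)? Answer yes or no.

F·v = (-15.063)×(-0.666) = 10.0320 W.
(u² − w²)/2 = (20.4292 − 0.3653)/2 = 10.0319 W.
|Δ| = 0.0000;  2% of max(1, |F·v|) = 0.2006.

yes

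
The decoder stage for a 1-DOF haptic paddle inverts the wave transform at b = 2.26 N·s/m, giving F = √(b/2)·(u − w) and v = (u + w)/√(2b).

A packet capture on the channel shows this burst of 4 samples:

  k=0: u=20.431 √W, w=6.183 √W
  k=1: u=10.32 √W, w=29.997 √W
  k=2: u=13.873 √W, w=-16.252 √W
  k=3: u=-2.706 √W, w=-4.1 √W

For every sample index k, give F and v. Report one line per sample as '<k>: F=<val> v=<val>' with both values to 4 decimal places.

0: F=15.1458 v=12.5182
1: F=-20.9169 v=18.9635
2: F=32.0233 v=-1.1190
3: F=1.4818 v=-3.2013

k=0: u−w=14.2480, u+w=26.6140; √(b/2)=1.0630, √(2b)=2.1260; F=1.0630×14.248=15.1458, v=26.6140/2.1260=12.5182
k=1: u−w=-19.6770, u+w=40.3170; √(b/2)=1.0630, √(2b)=2.1260; F=1.0630×(-19.677)=-20.9169, v=40.3170/2.1260=18.9635
k=2: u−w=30.1250, u+w=-2.3790; √(b/2)=1.0630, √(2b)=2.1260; F=1.0630×30.125=32.0233, v=-2.3790/2.1260=-1.1190
k=3: u−w=1.3940, u+w=-6.8060; √(b/2)=1.0630, √(2b)=2.1260; F=1.0630×1.394=1.4818, v=-6.8060/2.1260=-3.2013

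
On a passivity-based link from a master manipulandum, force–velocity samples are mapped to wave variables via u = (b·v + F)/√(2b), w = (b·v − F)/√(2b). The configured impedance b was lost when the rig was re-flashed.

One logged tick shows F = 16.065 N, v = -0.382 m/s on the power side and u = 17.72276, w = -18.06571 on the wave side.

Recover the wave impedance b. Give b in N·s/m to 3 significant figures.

u + w = -0.3429;  u + w = √(2b)·v, so √(2b) = -0.3429/(-0.382) = 0.8978.
b = (√(2b))²/2 = 0.8060/2 = 0.4030.
(Check via u − w = 2F/√(2b): u − w = 35.7885, 2F/√(2b) = 35.7885.)

b = 0.403 N·s/m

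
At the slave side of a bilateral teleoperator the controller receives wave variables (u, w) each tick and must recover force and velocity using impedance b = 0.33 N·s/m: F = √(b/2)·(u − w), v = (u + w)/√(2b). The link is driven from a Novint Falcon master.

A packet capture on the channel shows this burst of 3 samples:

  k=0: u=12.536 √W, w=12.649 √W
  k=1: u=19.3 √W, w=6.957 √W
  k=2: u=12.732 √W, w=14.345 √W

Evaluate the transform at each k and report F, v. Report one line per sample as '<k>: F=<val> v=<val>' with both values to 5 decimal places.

0: F=-0.04590 v=31.00059
1: F=5.01375 v=32.32013
2: F=-0.65520 v=33.32948

k=0: u−w=-0.11300, u+w=25.18500; √(b/2)=0.40620, √(2b)=0.81240; F=0.40620×(-0.113)=-0.04590, v=25.18500/0.81240=31.00059
k=1: u−w=12.34300, u+w=26.25700; √(b/2)=0.40620, √(2b)=0.81240; F=0.40620×12.343=5.01375, v=26.25700/0.81240=32.32013
k=2: u−w=-1.61300, u+w=27.07700; √(b/2)=0.40620, √(2b)=0.81240; F=0.40620×(-1.613)=-0.65520, v=27.07700/0.81240=33.32948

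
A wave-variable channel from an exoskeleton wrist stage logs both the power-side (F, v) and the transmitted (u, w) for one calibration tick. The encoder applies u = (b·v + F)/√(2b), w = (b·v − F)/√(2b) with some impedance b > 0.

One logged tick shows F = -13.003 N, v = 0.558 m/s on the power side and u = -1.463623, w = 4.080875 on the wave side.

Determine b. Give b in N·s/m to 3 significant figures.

u + w = 2.617252;  u + w = √(2b)·v, so √(2b) = 2.617252/0.558 = 4.690416.
b = (√(2b))²/2 = 22.000000/2 = 11.000000.
(Check via u − w = 2F/√(2b): u − w = -5.544498, 2F/√(2b) = -5.544498.)

b = 11 N·s/m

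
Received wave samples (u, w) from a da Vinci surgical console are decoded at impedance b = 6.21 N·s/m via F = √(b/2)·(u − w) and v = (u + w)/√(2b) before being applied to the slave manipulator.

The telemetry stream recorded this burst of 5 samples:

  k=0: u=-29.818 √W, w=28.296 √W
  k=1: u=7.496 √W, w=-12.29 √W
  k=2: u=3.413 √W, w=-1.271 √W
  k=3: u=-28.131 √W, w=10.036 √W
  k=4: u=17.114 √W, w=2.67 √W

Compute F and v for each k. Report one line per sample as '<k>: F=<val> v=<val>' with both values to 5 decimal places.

k=0: u−w=-58.11400, u+w=-1.52200; √(b/2)=1.76210, √(2b)=3.52420; F=1.76210×(-58.114)=-102.40274, v=-1.52200/3.52420=-0.43187
k=1: u−w=19.78600, u+w=-4.79400; √(b/2)=1.76210, √(2b)=3.52420; F=1.76210×19.786=34.86493, v=-4.79400/3.52420=-1.36031
k=2: u−w=4.68400, u+w=2.14200; √(b/2)=1.76210, √(2b)=3.52420; F=1.76210×4.684=8.25368, v=2.14200/3.52420=0.60780
k=3: u−w=-38.16700, u+w=-18.09500; √(b/2)=1.76210, √(2b)=3.52420; F=1.76210×(-38.167)=-67.25411, v=-18.09500/3.52420=-5.13450
k=4: u−w=14.44400, u+w=19.78400; √(b/2)=1.76210, √(2b)=3.52420; F=1.76210×14.444=25.45179, v=19.78400/3.52420=5.61375

0: F=-102.40274 v=-0.43187
1: F=34.86493 v=-1.36031
2: F=8.25368 v=0.60780
3: F=-67.25411 v=-5.13450
4: F=25.45179 v=5.61375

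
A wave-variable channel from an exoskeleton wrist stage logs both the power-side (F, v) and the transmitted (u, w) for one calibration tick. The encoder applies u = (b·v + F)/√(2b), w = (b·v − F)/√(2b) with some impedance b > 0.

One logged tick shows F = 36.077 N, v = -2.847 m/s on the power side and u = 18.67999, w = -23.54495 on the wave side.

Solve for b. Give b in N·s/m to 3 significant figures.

b = 1.46 N·s/m

u + w = -4.86496;  u + w = √(2b)·v, so √(2b) = -4.86496/(-2.847) = 1.70880.
b = (√(2b))²/2 = 2.92001/2 = 1.46000.
(Check via u − w = 2F/√(2b): u − w = 42.22494, 2F/√(2b) = 42.22490.)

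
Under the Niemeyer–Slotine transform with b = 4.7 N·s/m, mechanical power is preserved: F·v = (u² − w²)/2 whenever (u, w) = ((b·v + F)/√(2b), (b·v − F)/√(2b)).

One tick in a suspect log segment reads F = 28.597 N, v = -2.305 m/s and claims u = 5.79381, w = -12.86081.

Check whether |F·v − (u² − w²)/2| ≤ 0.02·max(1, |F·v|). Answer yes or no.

F·v = 28.597×(-2.305) = -65.91609 W.
(u² − w²)/2 = (33.56823 − 165.40043)/2 = -65.91610 W.
|Δ| = 0.00001;  2% of max(1, |F·v|) = 1.31832.

yes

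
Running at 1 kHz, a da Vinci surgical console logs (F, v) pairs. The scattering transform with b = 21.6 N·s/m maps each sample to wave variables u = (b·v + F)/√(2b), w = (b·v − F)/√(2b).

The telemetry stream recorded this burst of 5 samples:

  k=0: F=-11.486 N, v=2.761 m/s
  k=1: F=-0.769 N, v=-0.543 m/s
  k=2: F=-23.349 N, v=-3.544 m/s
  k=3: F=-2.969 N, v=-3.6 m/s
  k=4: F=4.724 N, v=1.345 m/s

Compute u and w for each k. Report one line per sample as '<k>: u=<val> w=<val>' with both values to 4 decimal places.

k=0: b·v=21.6×2.761=59.6376; √(2b)=6.5727; u=(59.6376+(-11.486))/6.5727=7.3260, w=(59.6376−(-11.486))/6.5727=10.8211
k=1: b·v=21.6×(-0.543)=-11.7288; √(2b)=6.5727; u=(-11.7288+(-0.769))/6.5727=-1.9015, w=(-11.7288−(-0.769))/6.5727=-1.6675
k=2: b·v=21.6×(-3.544)=-76.5504; √(2b)=6.5727; u=(-76.5504+(-23.349))/6.5727=-15.1992, w=(-76.5504−(-23.349))/6.5727=-8.0943
k=3: b·v=21.6×(-3.6)=-77.7600; √(2b)=6.5727; u=(-77.7600+(-2.969))/6.5727=-12.2825, w=(-77.7600−(-2.969))/6.5727=-11.3791
k=4: b·v=21.6×1.345=29.0520; √(2b)=6.5727; u=(29.0520+4.724)/6.5727=5.1389, w=(29.0520−4.724)/6.5727=3.7014

0: u=7.3260 w=10.8211
1: u=-1.9015 w=-1.6675
2: u=-15.1992 w=-8.0943
3: u=-12.2825 w=-11.3791
4: u=5.1389 w=3.7014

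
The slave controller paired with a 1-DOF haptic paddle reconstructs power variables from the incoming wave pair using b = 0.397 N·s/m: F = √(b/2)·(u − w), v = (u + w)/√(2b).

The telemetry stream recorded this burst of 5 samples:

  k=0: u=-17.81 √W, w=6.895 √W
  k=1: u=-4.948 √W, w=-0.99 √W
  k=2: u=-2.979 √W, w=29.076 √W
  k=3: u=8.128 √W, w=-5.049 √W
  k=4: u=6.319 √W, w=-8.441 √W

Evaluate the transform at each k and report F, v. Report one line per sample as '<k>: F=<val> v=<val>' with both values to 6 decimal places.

0: F=-11.006902 v=-12.249363
1: F=-1.763421 v=-6.663923
2: F=-14.281573 v=29.287367
3: F=5.870793 v=3.455409
4: F=6.576073 v=-2.381415

k=0: u−w=-24.705000, u+w=-10.915000; √(b/2)=0.445533, √(2b)=0.891067; F=0.445533×(-24.705)=-11.006902, v=-10.915000/0.891067=-12.249363
k=1: u−w=-3.958000, u+w=-5.938000; √(b/2)=0.445533, √(2b)=0.891067; F=0.445533×(-3.958)=-1.763421, v=-5.938000/0.891067=-6.663923
k=2: u−w=-32.055000, u+w=26.097000; √(b/2)=0.445533, √(2b)=0.891067; F=0.445533×(-32.055)=-14.281573, v=26.097000/0.891067=29.287367
k=3: u−w=13.177000, u+w=3.079000; √(b/2)=0.445533, √(2b)=0.891067; F=0.445533×13.177=5.870793, v=3.079000/0.891067=3.455409
k=4: u−w=14.760000, u+w=-2.122000; √(b/2)=0.445533, √(2b)=0.891067; F=0.445533×14.76=6.576073, v=-2.122000/0.891067=-2.381415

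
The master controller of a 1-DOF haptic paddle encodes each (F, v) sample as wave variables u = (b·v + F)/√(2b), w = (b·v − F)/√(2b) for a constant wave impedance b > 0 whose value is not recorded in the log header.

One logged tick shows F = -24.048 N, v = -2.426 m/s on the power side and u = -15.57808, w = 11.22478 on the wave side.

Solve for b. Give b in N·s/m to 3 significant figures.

b = 1.61 N·s/m

u + w = -4.3533;  u + w = √(2b)·v, so √(2b) = -4.3533/(-2.426) = 1.7944.
b = (√(2b))²/2 = 3.2200/2 = 1.6100.
(Check via u − w = 2F/√(2b): u − w = -26.8029, 2F/√(2b) = -26.8029.)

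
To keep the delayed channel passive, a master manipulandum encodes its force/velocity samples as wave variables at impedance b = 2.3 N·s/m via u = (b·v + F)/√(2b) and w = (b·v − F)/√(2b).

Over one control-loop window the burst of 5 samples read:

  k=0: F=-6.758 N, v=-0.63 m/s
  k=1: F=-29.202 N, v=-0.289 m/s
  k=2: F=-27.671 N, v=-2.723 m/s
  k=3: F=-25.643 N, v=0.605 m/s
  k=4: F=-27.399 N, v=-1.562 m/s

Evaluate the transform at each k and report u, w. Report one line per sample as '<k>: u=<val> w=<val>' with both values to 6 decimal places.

0: u=-3.826533 w=2.475334
1: u=-13.925421 w=13.305585
2: u=-15.821762 w=9.981578
3: u=-11.307320 w=12.604901
4: u=-14.449908 w=11.099791

k=0: b·v=2.3×(-0.63)=-1.449000; √(2b)=2.144761; u=(-1.449000+(-6.758))/2.144761=-3.826533, w=(-1.449000−(-6.758))/2.144761=2.475334
k=1: b·v=2.3×(-0.289)=-0.664700; √(2b)=2.144761; u=(-0.664700+(-29.202))/2.144761=-13.925421, w=(-0.664700−(-29.202))/2.144761=13.305585
k=2: b·v=2.3×(-2.723)=-6.262900; √(2b)=2.144761; u=(-6.262900+(-27.671))/2.144761=-15.821762, w=(-6.262900−(-27.671))/2.144761=9.981578
k=3: b·v=2.3×0.605=1.391500; √(2b)=2.144761; u=(1.391500+(-25.643))/2.144761=-11.307320, w=(1.391500−(-25.643))/2.144761=12.604901
k=4: b·v=2.3×(-1.562)=-3.592600; √(2b)=2.144761; u=(-3.592600+(-27.399))/2.144761=-14.449908, w=(-3.592600−(-27.399))/2.144761=11.099791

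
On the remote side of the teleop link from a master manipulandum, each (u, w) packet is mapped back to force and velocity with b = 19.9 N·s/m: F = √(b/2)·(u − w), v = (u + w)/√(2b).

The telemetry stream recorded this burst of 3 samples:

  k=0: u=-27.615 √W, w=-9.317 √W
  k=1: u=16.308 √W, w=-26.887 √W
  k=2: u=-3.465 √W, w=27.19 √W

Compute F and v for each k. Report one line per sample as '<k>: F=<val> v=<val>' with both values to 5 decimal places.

k=0: u−w=-18.29800, u+w=-36.93200; √(b/2)=3.15436, √(2b)=6.30872; F=3.15436×(-18.298)=-57.71852, v=-36.93200/6.30872=-5.85412
k=1: u−w=43.19500, u+w=-10.57900; √(b/2)=3.15436, √(2b)=6.30872; F=3.15436×43.195=136.25267, v=-10.57900/6.30872=-1.67688
k=2: u−w=-30.65500, u+w=23.72500; √(b/2)=3.15436, √(2b)=6.30872; F=3.15436×(-30.655)=-96.69697, v=23.72500/6.30872=3.76067

0: F=-57.71852 v=-5.85412
1: F=136.25267 v=-1.67688
2: F=-96.69697 v=3.76067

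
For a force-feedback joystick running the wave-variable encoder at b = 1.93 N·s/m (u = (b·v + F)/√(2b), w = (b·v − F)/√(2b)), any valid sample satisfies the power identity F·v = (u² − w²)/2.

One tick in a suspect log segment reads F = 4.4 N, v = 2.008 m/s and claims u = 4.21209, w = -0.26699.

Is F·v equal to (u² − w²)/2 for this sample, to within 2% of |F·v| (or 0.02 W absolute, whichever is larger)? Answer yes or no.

F·v = 4.4×2.008 = 8.83520 W.
(u² − w²)/2 = (17.74170 − 0.07128)/2 = 8.83521 W.
|Δ| = 0.00001;  2% of max(1, |F·v|) = 0.17670.

yes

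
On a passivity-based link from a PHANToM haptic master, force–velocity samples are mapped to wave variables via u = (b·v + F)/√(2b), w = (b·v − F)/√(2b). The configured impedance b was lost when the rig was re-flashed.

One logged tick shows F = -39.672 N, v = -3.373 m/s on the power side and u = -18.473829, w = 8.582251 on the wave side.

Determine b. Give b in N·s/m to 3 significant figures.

b = 4.3 N·s/m

u + w = -9.891578;  u + w = √(2b)·v, so √(2b) = -9.891578/(-3.373) = 2.932576.
b = (√(2b))²/2 = 8.600001/2 = 4.300000.
(Check via u − w = 2F/√(2b): u − w = -27.056080, 2F/√(2b) = -27.056079.)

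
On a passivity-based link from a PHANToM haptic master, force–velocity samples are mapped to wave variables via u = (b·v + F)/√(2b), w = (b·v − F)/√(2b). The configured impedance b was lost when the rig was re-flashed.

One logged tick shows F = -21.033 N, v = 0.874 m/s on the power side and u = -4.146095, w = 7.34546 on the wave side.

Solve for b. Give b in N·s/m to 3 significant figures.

b = 6.7 N·s/m

u + w = 3.199365;  u + w = √(2b)·v, so √(2b) = 3.199365/0.874 = 3.660601.
b = (√(2b))²/2 = 13.399997/2 = 6.699999.
(Check via u − w = 2F/√(2b): u − w = -11.491555, 2F/√(2b) = -11.491557.)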